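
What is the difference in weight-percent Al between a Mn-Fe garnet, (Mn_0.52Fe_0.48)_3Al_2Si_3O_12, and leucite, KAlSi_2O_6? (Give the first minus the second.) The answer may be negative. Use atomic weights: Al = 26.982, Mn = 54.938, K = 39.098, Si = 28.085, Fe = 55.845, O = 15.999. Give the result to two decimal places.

-1.49 percentage points

M((Mn_0.52Fe_0.48)_3Al_2Si_3O_12) = 496.327 g/mol, so wt% Al = 53.964/496.327 × 100 = 10.87%.
M(KAlSi_2O_6) = 218.244 g/mol, so wt% Al = 26.982/218.244 × 100 = 12.36%.
10.87 − 12.36 = -1.49 pp.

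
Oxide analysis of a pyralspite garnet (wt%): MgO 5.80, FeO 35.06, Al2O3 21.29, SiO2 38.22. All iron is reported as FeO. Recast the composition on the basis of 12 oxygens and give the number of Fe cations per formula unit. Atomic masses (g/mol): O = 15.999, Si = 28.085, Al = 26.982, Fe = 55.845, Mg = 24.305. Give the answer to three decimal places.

MgO: 5.80/40.304 = 0.14391 mol → 0.14391 mol Mg, 0.14391 mol O.
FeO: 35.06/71.844 = 0.48800 mol → 0.48800 mol Fe, 0.48800 mol O.
Al2O3: 21.29/101.961 = 0.20881 mol → 0.41762 mol Al, 0.62643 mol O.
SiO2: 38.22/60.083 = 0.63612 mol → 0.63612 mol Si, 1.27224 mol O.
Total oxygen = 2.53058 mol. Normalization factor = 12/2.53058 = 4.74200.
Fe per 12 O = 0.48800 × 4.74200 = 2.314.

2.314 Fe apfu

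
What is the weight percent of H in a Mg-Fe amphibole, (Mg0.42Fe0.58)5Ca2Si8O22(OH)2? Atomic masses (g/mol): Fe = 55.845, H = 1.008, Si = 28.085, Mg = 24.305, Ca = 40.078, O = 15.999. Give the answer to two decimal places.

0.22 wt%

Formula mass = 2.10·24.305 + 2.90·55.845 + 2·40.078 + 8·28.085 + 24·15.999 + 2·1.008 = 903.819 g/mol, of which 2.016 g is H.
So H makes up 2.016/903.819 = 0.0022 of the mass, i.e. 0.22%.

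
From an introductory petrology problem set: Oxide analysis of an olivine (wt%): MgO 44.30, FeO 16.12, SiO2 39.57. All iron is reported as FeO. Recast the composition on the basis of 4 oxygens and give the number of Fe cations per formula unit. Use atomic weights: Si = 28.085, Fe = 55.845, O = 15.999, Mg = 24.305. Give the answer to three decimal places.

0.340 Fe apfu

MgO: 44.30/40.304 = 1.09915 mol → 1.09915 mol Mg, 1.09915 mol O.
FeO: 16.12/71.844 = 0.22438 mol → 0.22438 mol Fe, 0.22438 mol O.
SiO2: 39.57/60.083 = 0.65859 mol → 0.65859 mol Si, 1.31718 mol O.
Total oxygen = 2.64071 mol. Normalization factor = 4/2.64071 = 1.51474.
Fe per 4 O = 0.22438 × 1.51474 = 0.340.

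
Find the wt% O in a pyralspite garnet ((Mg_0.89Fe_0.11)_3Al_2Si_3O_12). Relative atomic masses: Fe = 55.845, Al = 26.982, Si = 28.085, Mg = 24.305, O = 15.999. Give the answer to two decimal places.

46.43 mass %

Molar mass of (Mg_0.89Fe_0.11)_3Al_2Si_3O_12: 2.67·24.305 + 0.33·55.845 + 2·26.982 + 3·28.085 + 12·15.999 = 413.530 g/mol.
Mass of O per formula unit: 12 × 15.999 = 191.988 g.
Weight fraction O = 191.988 / 413.530 = 0.4643.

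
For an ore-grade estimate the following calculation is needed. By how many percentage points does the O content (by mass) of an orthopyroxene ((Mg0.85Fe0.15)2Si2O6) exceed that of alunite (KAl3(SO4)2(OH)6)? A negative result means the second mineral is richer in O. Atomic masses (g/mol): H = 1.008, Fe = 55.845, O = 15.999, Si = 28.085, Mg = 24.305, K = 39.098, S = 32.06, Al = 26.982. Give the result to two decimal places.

-8.42 percentage points

First mineral: 95.994 g O in 210.236 g formula = 45.66 wt% O.
Second mineral: 223.986 g O in 414.198 g formula = 54.08 wt% O.
45.66% − 54.08% gives a difference of -8.42 percentage points.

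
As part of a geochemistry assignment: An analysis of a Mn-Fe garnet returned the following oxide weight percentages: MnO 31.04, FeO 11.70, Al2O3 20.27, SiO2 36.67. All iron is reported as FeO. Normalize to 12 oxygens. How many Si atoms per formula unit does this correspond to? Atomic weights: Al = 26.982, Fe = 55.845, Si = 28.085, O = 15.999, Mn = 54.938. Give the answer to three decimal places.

3.030 Si apfu

MnO: 31.04/70.937 = 0.43757 mol → 0.43757 mol Mn, 0.43757 mol O.
FeO: 11.70/71.844 = 0.16285 mol → 0.16285 mol Fe, 0.16285 mol O.
Al2O3: 20.27/101.961 = 0.19880 mol → 0.39760 mol Al, 0.59640 mol O.
SiO2: 36.67/60.083 = 0.61032 mol → 0.61032 mol Si, 1.22064 mol O.
Total oxygen = 2.41746 mol. Normalization factor = 12/2.41746 = 4.96389.
Si per 12 O = 0.61032 × 4.96389 = 3.030.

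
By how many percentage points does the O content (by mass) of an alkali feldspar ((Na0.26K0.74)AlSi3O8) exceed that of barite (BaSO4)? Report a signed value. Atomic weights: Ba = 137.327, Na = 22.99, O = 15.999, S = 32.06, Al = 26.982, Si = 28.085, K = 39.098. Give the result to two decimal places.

First mineral: 127.992 g O in 274.139 g formula = 46.69 wt% O.
Second mineral: 63.996 g O in 233.383 g formula = 27.42 wt% O.
46.69% − 27.42% gives a difference of 19.27 percentage points.

19.27 percentage points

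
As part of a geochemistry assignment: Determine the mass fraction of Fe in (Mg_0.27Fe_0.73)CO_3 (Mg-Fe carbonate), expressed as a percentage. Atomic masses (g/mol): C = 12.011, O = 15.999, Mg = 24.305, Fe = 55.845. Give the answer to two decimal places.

37.98 wt%

M((Mg_0.27Fe_0.73)CO_3) = 107.337 g/mol.
Fe contributes 0.73 × 55.845 = 40.767 g per mole.
40.767/107.337 = 0.3798 → 37.98%.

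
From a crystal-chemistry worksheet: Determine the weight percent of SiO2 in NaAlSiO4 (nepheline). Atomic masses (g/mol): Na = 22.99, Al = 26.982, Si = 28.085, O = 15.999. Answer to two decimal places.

Molar mass of NaAlSiO4 = 1*22.99 + 1*26.982 + 1*28.085 + 4*15.999 = 142.053 g/mol.
Each formula unit contains 1 Si, equivalent to 1/1 = 1.0000 mol SiO2.
M(SiO2) = 1×28.085 + 2×15.999 = 60.083 g/mol.
Mass of SiO2 per formula unit = 1.0000 × 60.083 = 60.083 g.
SiO2 wt% = 60.083 / 142.053 × 100 = 42.30%.

42.30 wt%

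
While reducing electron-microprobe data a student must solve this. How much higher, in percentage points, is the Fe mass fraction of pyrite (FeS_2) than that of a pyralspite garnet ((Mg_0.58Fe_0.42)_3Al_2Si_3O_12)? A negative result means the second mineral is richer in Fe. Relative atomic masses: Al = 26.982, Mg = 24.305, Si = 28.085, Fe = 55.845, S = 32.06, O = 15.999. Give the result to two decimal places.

30.66 percentage points

First mineral: 55.845 g Fe in 119.965 g formula = 46.55 wt% Fe.
Second mineral: 70.365 g Fe in 442.862 g formula = 15.89 wt% Fe.
46.55% − 15.89% gives a difference of 30.66 percentage points.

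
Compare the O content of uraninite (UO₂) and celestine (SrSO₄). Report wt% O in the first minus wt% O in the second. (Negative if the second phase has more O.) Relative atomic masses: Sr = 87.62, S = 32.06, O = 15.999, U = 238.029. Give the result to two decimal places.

O in UO₂: molar mass 270.027 g/mol; 2×15.999 = 31.998 g → 11.85 wt%.
O in SrSO₄: molar mass 183.676 g/mol; 4×15.999 = 63.996 g → 34.84 wt%.
Difference = 11.85 − 34.84 = -22.99 percentage points.

-22.99 percentage points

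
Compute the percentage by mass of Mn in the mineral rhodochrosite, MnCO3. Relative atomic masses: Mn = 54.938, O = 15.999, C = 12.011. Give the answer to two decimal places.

47.79 weight percent

Molar mass of MnCO3: 1*54.938 + 1*12.011 + 3*15.999 = 114.946 g/mol.
Mass of Mn per formula unit: 1 × 54.938 = 54.938 g.
Weight fraction Mn = 54.938 / 114.946 = 0.4779.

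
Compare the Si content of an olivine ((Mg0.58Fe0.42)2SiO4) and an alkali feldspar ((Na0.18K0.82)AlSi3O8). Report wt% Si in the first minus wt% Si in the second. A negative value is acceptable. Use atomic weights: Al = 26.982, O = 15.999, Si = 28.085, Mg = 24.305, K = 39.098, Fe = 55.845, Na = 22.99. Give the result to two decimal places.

First mineral: 28.085 g Si in 167.185 g formula = 16.80 wt% Si.
Second mineral: 84.255 g Si in 275.428 g formula = 30.59 wt% Si.
16.80% − 30.59% gives a difference of -13.79 percentage points.

-13.79 percentage points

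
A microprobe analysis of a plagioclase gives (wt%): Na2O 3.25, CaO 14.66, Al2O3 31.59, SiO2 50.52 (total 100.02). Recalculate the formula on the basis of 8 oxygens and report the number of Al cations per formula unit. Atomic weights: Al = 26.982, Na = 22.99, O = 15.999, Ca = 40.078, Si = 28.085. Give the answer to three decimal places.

1.695 Al apfu

3.25 wt% Na2O ÷ 61.979 g/mol = 0.05244 mol, giving 0.10488 Na and 0.05244 O.
14.66 wt% CaO ÷ 56.077 g/mol = 0.26143 mol, giving 0.26143 Ca and 0.26143 O.
31.59 wt% Al2O3 ÷ 101.961 g/mol = 0.30982 mol, giving 0.61964 Al and 0.92946 O.
50.52 wt% SiO2 ÷ 60.083 g/mol = 0.84084 mol, giving 0.84084 Si and 1.68168 O.
Oxygen sums to 2.92501; scaling by 8/2.92501 = 2.73503 puts the formula on 8 O.
Al: 0.61964 × 2.73503 = 1.695 atoms per formula unit.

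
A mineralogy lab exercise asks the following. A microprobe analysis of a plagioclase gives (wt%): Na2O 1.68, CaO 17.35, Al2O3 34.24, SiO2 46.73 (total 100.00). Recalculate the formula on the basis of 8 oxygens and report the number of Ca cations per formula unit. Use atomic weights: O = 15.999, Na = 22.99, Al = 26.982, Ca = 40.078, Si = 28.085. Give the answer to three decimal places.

1.68 wt% Na2O ÷ 61.979 g/mol = 0.02711 mol, giving 0.05422 Na and 0.02711 O.
17.35 wt% CaO ÷ 56.077 g/mol = 0.30940 mol, giving 0.30940 Ca and 0.30940 O.
34.24 wt% Al2O3 ÷ 101.961 g/mol = 0.33581 mol, giving 0.67162 Al and 1.00743 O.
46.73 wt% SiO2 ÷ 60.083 g/mol = 0.77776 mol, giving 0.77776 Si and 1.55552 O.
Oxygen sums to 2.89946; scaling by 8/2.89946 = 2.75913 puts the formula on 8 O.
Ca: 0.30940 × 2.75913 = 0.854 atoms per formula unit.

0.854 Ca apfu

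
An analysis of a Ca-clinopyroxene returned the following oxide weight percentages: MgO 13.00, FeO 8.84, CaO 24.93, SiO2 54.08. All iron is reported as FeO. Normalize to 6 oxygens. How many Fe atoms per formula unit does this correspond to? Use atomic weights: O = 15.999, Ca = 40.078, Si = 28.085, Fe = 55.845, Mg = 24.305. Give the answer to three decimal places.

13.00 wt% MgO ÷ 40.304 g/mol = 0.32255 mol, giving 0.32255 Mg and 0.32255 O.
8.84 wt% FeO ÷ 71.844 g/mol = 0.12304 mol, giving 0.12304 Fe and 0.12304 O.
24.93 wt% CaO ÷ 56.077 g/mol = 0.44457 mol, giving 0.44457 Ca and 0.44457 O.
54.08 wt% SiO2 ÷ 60.083 g/mol = 0.90009 mol, giving 0.90009 Si and 1.80018 O.
Oxygen sums to 2.69034; scaling by 6/2.69034 = 2.23020 puts the formula on 6 O.
Fe: 0.12304 × 2.23020 = 0.274 atoms per formula unit.

0.274 Fe apfu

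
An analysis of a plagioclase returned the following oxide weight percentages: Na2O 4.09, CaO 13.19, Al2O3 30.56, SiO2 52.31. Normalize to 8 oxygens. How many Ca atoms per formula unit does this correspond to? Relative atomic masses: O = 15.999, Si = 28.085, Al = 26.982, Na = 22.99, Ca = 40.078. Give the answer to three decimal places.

0.640 Ca apfu

4.09 wt% Na2O ÷ 61.979 g/mol = 0.06599 mol, giving 0.13198 Na and 0.06599 O.
13.19 wt% CaO ÷ 56.077 g/mol = 0.23521 mol, giving 0.23521 Ca and 0.23521 O.
30.56 wt% Al2O3 ÷ 101.961 g/mol = 0.29972 mol, giving 0.59944 Al and 0.89916 O.
52.31 wt% SiO2 ÷ 60.083 g/mol = 0.87063 mol, giving 0.87063 Si and 1.74126 O.
Oxygen sums to 2.94162; scaling by 8/2.94162 = 2.71959 puts the formula on 8 O.
Ca: 0.23521 × 2.71959 = 0.640 atoms per formula unit.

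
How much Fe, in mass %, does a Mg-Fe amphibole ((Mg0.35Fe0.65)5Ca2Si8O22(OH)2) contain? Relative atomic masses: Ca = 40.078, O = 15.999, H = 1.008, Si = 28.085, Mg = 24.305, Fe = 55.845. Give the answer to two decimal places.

M((Mg0.35Fe0.65)5Ca2Si8O22(OH)2) = 914.858 g/mol.
Fe contributes 3.25 × 55.845 = 181.496 g per mole.
181.496/914.858 = 0.1984 → 19.84%.

19.84 mass %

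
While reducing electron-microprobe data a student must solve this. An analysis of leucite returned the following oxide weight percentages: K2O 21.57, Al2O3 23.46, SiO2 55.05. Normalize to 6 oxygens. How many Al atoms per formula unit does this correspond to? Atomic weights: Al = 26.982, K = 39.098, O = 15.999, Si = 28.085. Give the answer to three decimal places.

K2O: 21.57/94.195 = 0.22899 mol → 0.45798 mol K, 0.22899 mol O.
Al2O3: 23.46/101.961 = 0.23009 mol → 0.46018 mol Al, 0.69027 mol O.
SiO2: 55.05/60.083 = 0.91623 mol → 0.91623 mol Si, 1.83246 mol O.
Total oxygen = 2.75172 mol. Normalization factor = 6/2.75172 = 2.18045.
Al per 6 O = 0.46018 × 2.18045 = 1.003.

1.003 Al apfu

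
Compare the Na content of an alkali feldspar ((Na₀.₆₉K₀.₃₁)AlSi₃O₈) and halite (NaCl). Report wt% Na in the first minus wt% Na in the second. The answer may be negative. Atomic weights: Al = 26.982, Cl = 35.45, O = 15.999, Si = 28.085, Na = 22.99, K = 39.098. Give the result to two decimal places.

-33.40 percentage points

First mineral: 15.863 g Na in 267.212 g formula = 5.94 wt% Na.
Second mineral: 22.990 g Na in 58.440 g formula = 39.34 wt% Na.
5.94% − 39.34% gives a difference of -33.40 percentage points.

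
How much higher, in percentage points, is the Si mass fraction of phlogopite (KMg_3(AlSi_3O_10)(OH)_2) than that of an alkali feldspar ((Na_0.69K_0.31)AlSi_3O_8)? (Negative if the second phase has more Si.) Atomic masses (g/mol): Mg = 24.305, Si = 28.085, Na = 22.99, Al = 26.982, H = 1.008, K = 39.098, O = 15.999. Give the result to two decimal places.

Si in KMg_3(AlSi_3O_10)(OH)_2: molar mass 417.254 g/mol; 3×28.085 = 84.255 g → 20.19 wt%.
Si in (Na_0.69K_0.31)AlSi_3O_8: molar mass 267.212 g/mol; 3×28.085 = 84.255 g → 31.53 wt%.
Difference = 20.19 − 31.53 = -11.34 percentage points.

-11.34 percentage points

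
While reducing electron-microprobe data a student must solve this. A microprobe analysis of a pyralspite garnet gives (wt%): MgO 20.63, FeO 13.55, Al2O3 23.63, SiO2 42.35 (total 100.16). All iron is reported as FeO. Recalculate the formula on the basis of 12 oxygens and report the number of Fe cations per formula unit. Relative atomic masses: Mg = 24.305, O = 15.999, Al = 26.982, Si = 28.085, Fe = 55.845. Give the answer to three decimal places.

MgO (M=40.304): mol = 0.51186; Mg = 0.51186, O = 0.51186.
FeO (M=71.844): mol = 0.18860; Fe = 0.18860, O = 0.18860.
Al2O3 (M=101.961): mol = 0.23176; Al = 0.46352, O = 0.69528.
SiO2 (M=60.083): mol = 0.70486; Si = 0.70486, O = 1.40972.
ΣO = 2.80546; factor = 12/ΣO = 4.27737.
Fe apfu = 0.18860 × 4.27737 = 0.807.

0.807 Fe apfu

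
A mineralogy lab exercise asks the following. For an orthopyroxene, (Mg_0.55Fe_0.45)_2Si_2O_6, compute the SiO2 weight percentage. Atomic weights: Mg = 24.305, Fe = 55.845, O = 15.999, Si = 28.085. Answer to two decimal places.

Molar mass of (Mg_0.55Fe_0.45)_2Si_2O_6 = 1.10·24.305 + 0.90·55.845 + 2·28.085 + 6·15.999 = 229.160 g/mol.
Each formula unit contains 2 Si, equivalent to 2/1 = 2.0000 mol SiO2.
M(SiO2) = 1×28.085 + 2×15.999 = 60.083 g/mol.
Mass of SiO2 per formula unit = 2.0000 × 60.083 = 120.166 g.
SiO2 wt% = 120.166 / 229.160 × 100 = 52.44%.

52.44 wt%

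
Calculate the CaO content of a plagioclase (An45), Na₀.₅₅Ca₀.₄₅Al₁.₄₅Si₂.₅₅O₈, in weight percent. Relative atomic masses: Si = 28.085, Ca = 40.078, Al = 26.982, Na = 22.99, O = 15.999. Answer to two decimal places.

Formula mass = 269.412 g/mol.
0.45 Ca → 0.4500 mol CaO per formula unit; M(CaO) = 56.077, so CaO mass = 25.235 g.
25.235/269.412 × 100 = 9.37 wt%.

9.37 wt%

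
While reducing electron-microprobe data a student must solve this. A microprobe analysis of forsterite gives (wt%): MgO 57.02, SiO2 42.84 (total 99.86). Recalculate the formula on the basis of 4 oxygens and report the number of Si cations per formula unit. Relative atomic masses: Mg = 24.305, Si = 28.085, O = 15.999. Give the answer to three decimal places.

57.02 wt% MgO ÷ 40.304 g/mol = 1.41475 mol, giving 1.41475 Mg and 1.41475 O.
42.84 wt% SiO2 ÷ 60.083 g/mol = 0.71301 mol, giving 0.71301 Si and 1.42602 O.
Oxygen sums to 2.84077; scaling by 4/2.84077 = 1.40807 puts the formula on 4 O.
Si: 0.71301 × 1.40807 = 1.004 atoms per formula unit.

1.004 Si apfu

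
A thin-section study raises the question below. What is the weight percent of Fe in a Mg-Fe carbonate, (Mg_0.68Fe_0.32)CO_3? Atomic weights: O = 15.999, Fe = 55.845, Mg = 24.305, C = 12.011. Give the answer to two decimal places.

18.93 wt%

M((Mg_0.68Fe_0.32)CO_3) = 94.406 g/mol.
Fe contributes 0.32 × 55.845 = 17.870 g per mole.
17.870/94.406 = 0.1893 → 18.93%.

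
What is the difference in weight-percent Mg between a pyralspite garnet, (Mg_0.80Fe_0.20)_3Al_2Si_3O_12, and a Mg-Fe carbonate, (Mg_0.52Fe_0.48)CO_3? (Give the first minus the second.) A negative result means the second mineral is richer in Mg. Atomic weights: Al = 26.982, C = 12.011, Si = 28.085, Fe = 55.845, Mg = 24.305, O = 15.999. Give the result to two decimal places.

1.11 percentage points

First mineral: 58.332 g Mg in 422.046 g formula = 13.82 wt% Mg.
Second mineral: 12.639 g Mg in 99.452 g formula = 12.71 wt% Mg.
13.82% − 12.71% gives a difference of 1.11 percentage points.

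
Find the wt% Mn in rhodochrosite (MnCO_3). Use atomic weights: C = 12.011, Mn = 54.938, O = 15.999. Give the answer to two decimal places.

47.79 wt%

Molar mass of MnCO_3: 1×54.938 + 1×12.011 + 3×15.999 = 114.946 g/mol.
Mass of Mn per formula unit: 1 × 54.938 = 54.938 g.
Weight fraction Mn = 54.938 / 114.946 = 0.4779.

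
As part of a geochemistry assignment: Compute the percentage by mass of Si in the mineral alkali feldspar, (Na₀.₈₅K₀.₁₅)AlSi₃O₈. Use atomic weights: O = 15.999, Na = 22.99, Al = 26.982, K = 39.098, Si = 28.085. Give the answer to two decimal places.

31.84 weight percent

Molar mass of (Na₀.₈₅K₀.₁₅)AlSi₃O₈: 0.85·22.99 + 0.15·39.098 + 1·26.982 + 3·28.085 + 8·15.999 = 264.635 g/mol.
Mass of Si per formula unit: 3 × 28.085 = 84.255 g.
Weight fraction Si = 84.255 / 264.635 = 0.3184.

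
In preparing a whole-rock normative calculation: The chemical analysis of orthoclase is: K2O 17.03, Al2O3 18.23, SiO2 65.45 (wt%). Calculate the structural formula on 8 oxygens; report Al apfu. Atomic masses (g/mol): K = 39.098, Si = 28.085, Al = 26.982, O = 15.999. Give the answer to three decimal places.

0.988 Al apfu

K2O (M=94.195): mol = 0.18080; K = 0.36160, O = 0.18080.
Al2O3 (M=101.961): mol = 0.17879; Al = 0.35758, O = 0.53637.
SiO2 (M=60.083): mol = 1.08933; Si = 1.08933, O = 2.17866.
ΣO = 2.89583; factor = 8/ΣO = 2.76259.
Al apfu = 0.35758 × 2.76259 = 0.988.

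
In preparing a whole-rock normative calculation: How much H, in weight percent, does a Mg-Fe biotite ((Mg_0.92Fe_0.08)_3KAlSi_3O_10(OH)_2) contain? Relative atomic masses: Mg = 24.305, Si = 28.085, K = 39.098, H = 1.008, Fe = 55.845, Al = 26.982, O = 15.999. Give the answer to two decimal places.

Formula mass = 2.76·24.305 + 0.24·55.845 + 1·39.098 + 1·26.982 + 3·28.085 + 12·15.999 + 2·1.008 = 424.824 g/mol, of which 2.016 g is H.
So H makes up 2.016/424.824 = 0.0047 of the mass, i.e. 0.47%.

0.47 weight percent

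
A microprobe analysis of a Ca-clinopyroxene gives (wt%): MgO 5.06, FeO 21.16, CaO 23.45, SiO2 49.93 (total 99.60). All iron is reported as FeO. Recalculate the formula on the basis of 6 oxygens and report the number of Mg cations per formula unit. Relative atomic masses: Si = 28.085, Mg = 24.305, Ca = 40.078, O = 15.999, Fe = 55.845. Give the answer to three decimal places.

5.06 wt% MgO ÷ 40.304 g/mol = 0.12555 mol, giving 0.12555 Mg and 0.12555 O.
21.16 wt% FeO ÷ 71.844 g/mol = 0.29453 mol, giving 0.29453 Fe and 0.29453 O.
23.45 wt% CaO ÷ 56.077 g/mol = 0.41818 mol, giving 0.41818 Ca and 0.41818 O.
49.93 wt% SiO2 ÷ 60.083 g/mol = 0.83102 mol, giving 0.83102 Si and 1.66204 O.
Oxygen sums to 2.50030; scaling by 6/2.50030 = 2.39971 puts the formula on 6 O.
Mg: 0.12555 × 2.39971 = 0.301 atoms per formula unit.

0.301 Mg apfu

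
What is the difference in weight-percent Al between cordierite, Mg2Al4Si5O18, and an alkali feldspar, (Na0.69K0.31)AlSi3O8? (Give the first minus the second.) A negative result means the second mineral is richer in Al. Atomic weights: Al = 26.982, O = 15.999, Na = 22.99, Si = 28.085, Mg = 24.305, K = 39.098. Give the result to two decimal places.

8.35 percentage points

First mineral: 107.928 g Al in 584.945 g formula = 18.45 wt% Al.
Second mineral: 26.982 g Al in 267.212 g formula = 10.10 wt% Al.
18.45% − 10.10% gives a difference of 8.35 percentage points.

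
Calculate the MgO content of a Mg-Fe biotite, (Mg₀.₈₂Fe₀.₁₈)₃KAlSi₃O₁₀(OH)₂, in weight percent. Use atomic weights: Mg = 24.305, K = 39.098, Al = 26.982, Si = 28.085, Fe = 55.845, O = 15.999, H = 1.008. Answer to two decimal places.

22.83 wt%

M((Mg₀.₈₂Fe₀.₁₈)₃KAlSi₃O₁₀(OH)₂) = 434.286 g/mol; M(MgO) = 40.304 g/mol.
Moles MgO per formula unit = 2.46 Mg ÷ 1 = 2.4600.
MgO fraction = (2.4600 × 40.304) / 434.286 = 99.148/434.286 = 0.2283.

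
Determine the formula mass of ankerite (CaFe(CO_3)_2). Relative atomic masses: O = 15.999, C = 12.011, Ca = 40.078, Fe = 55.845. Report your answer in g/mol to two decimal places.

215.94 g/mol

M = 1(40.078) + 1(55.845) + 2(12.011) + 6(15.999)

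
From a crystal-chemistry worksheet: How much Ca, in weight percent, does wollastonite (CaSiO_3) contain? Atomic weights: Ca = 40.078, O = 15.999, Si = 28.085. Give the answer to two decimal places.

Molar mass of CaSiO_3: 1*40.078 + 1*28.085 + 3*15.999 = 116.160 g/mol.
Mass of Ca per formula unit: 1 × 40.078 = 40.078 g.
Weight fraction Ca = 40.078 / 116.160 = 0.3450.

34.50 weight percent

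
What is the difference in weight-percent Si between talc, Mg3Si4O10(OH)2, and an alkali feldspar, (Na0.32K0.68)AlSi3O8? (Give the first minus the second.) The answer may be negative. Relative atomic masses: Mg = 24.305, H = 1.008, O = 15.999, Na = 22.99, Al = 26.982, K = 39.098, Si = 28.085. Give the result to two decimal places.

-1.22 percentage points

First mineral: 112.340 g Si in 379.259 g formula = 29.62 wt% Si.
Second mineral: 84.255 g Si in 273.172 g formula = 30.84 wt% Si.
29.62% − 30.84% gives a difference of -1.22 percentage points.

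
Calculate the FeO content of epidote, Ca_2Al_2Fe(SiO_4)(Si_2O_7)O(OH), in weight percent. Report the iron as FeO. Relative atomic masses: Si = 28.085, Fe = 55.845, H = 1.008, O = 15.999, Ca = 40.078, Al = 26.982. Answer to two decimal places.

M(Ca_2Al_2Fe(SiO_4)(Si_2O_7)O(OH)) = 483.215 g/mol; M(FeO) = 71.844 g/mol.
Moles FeO per formula unit = 1 Fe ÷ 1 = 1.0000.
FeO fraction = (1.0000 × 71.844) / 483.215 = 71.844/483.215 = 0.1487.

14.87 wt%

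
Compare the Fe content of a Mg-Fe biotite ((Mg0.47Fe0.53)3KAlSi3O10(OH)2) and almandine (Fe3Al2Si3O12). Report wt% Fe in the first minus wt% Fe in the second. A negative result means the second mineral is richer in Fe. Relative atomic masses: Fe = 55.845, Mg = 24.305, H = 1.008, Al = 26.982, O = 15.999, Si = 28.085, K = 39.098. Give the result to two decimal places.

-14.66 percentage points

M((Mg0.47Fe0.53)3KAlSi3O10(OH)2) = 467.403 g/mol, so wt% Fe = 88.794/467.403 × 100 = 19.00%.
M(Fe3Al2Si3O12) = 497.742 g/mol, so wt% Fe = 167.535/497.742 × 100 = 33.66%.
19.00 − 33.66 = -14.66 pp.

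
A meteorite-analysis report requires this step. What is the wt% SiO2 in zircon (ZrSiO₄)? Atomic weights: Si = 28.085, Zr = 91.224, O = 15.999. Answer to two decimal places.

32.78 wt%

Molar mass of ZrSiO₄ = 1*91.224 + 1*28.085 + 4*15.999 = 183.305 g/mol.
Each formula unit contains 1 Si, equivalent to 1/1 = 1.0000 mol SiO2.
M(SiO2) = 1×28.085 + 2×15.999 = 60.083 g/mol.
Mass of SiO2 per formula unit = 1.0000 × 60.083 = 60.083 g.
SiO2 wt% = 60.083 / 183.305 × 100 = 32.78%.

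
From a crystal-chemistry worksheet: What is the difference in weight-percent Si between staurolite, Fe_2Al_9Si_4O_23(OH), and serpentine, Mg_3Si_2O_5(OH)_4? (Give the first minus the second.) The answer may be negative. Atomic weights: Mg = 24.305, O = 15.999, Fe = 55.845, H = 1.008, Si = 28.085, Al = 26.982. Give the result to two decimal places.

-7.08 percentage points

M(Fe_2Al_9Si_4O_23(OH)) = 851.852 g/mol, so wt% Si = 112.340/851.852 × 100 = 13.19%.
M(Mg_3Si_2O_5(OH)_4) = 277.108 g/mol, so wt% Si = 56.170/277.108 × 100 = 20.27%.
13.19 − 20.27 = -7.08 pp.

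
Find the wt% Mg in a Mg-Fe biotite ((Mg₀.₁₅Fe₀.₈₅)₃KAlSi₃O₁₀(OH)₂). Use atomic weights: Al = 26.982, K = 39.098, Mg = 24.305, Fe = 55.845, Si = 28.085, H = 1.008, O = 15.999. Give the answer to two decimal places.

M((Mg₀.₁₅Fe₀.₈₅)₃KAlSi₃O₁₀(OH)₂) = 497.681 g/mol.
Mg contributes 0.45 × 24.305 = 10.937 g per mole.
10.937/497.681 = 0.0220 → 2.20%.

2.20 weight percent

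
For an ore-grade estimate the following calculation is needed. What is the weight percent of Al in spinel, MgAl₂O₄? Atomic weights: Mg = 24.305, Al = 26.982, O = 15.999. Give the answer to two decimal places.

37.93 weight percent

Molar mass of MgAl₂O₄: 1×24.305 + 2×26.982 + 4×15.999 = 142.265 g/mol.
Mass of Al per formula unit: 2 × 26.982 = 53.964 g.
Weight fraction Al = 53.964 / 142.265 = 0.3793.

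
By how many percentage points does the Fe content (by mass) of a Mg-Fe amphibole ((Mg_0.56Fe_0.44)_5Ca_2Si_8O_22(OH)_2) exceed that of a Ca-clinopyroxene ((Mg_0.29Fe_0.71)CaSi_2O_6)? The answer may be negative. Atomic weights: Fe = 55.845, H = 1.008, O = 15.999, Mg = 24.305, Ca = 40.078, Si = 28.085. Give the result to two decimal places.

M((Mg_0.56Fe_0.44)_5Ca_2Si_8O_22(OH)_2) = 881.741 g/mol, so wt% Fe = 122.859/881.741 × 100 = 13.93%.
M((Mg_0.29Fe_0.71)CaSi_2O_6) = 238.940 g/mol, so wt% Fe = 39.650/238.940 × 100 = 16.59%.
13.93 − 16.59 = -2.66 pp.

-2.66 percentage points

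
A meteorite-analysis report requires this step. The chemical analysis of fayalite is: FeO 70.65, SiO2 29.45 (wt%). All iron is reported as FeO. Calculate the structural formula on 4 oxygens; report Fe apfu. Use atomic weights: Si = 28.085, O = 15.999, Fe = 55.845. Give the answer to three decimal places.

FeO: 70.65/71.844 = 0.98338 mol → 0.98338 mol Fe, 0.98338 mol O.
SiO2: 29.45/60.083 = 0.49016 mol → 0.49016 mol Si, 0.98032 mol O.
Total oxygen = 1.96370 mol. Normalization factor = 4/1.96370 = 2.03697.
Fe per 4 O = 0.98338 × 2.03697 = 2.003.

2.003 Fe apfu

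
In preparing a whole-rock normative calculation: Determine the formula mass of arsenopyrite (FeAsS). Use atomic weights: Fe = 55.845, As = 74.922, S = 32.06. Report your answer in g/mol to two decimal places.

162.83 g/mol

M = 1*55.845 + 1*74.922 + 1*32.06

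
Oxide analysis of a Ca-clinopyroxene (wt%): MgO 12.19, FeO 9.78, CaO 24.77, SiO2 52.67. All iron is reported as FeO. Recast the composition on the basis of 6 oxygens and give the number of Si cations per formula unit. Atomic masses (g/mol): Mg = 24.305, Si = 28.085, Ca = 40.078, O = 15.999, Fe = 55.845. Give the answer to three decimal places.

MgO (M=40.304): mol = 0.30245; Mg = 0.30245, O = 0.30245.
FeO (M=71.844): mol = 0.13613; Fe = 0.13613, O = 0.13613.
CaO (M=56.077): mol = 0.44171; Ca = 0.44171, O = 0.44171.
SiO2 (M=60.083): mol = 0.87662; Si = 0.87662, O = 1.75324.
ΣO = 2.63353; factor = 6/ΣO = 2.27831.
Si apfu = 0.87662 × 2.27831 = 1.997.

1.997 Si apfu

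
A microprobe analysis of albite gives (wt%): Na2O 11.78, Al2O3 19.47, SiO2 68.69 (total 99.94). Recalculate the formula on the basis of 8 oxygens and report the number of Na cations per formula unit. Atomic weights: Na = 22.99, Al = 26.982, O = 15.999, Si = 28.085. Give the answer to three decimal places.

11.78 wt% Na2O ÷ 61.979 g/mol = 0.19006 mol, giving 0.38012 Na and 0.19006 O.
19.47 wt% Al2O3 ÷ 101.961 g/mol = 0.19096 mol, giving 0.38192 Al and 0.57288 O.
68.69 wt% SiO2 ÷ 60.083 g/mol = 1.14325 mol, giving 1.14325 Si and 2.28650 O.
Oxygen sums to 3.04944; scaling by 8/3.04944 = 2.62343 puts the formula on 8 O.
Na: 0.38012 × 2.62343 = 0.997 atoms per formula unit.

0.997 Na apfu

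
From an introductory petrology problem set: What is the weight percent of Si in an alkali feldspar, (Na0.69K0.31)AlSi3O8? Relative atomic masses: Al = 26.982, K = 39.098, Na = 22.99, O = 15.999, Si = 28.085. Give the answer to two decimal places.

M((Na0.69K0.31)AlSi3O8) = 267.212 g/mol.
Si contributes 3 × 28.085 = 84.255 g per mole.
84.255/267.212 = 0.3153 → 31.53%.

31.53 wt%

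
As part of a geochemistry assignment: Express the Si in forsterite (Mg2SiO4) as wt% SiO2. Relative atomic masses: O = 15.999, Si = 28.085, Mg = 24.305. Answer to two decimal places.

42.71 wt%

Molar mass of Mg2SiO4 = 2·24.305 + 1·28.085 + 4·15.999 = 140.691 g/mol.
Each formula unit contains 1 Si, equivalent to 1/1 = 1.0000 mol SiO2.
M(SiO2) = 1×28.085 + 2×15.999 = 60.083 g/mol.
Mass of SiO2 per formula unit = 1.0000 × 60.083 = 60.083 g.
SiO2 wt% = 60.083 / 140.691 × 100 = 42.71%.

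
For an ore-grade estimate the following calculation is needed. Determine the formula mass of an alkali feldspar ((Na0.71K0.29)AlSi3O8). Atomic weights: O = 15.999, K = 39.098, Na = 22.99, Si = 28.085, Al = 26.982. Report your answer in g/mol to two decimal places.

266.89 g/mol

M = 0.71×22.99 + 0.29×39.098 + 1×26.982 + 3×28.085 + 8×15.999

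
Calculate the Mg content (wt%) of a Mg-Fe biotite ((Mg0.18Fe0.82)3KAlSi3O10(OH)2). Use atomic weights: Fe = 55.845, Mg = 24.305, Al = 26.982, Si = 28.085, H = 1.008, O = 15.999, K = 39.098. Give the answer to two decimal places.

M((Mg0.18Fe0.82)3KAlSi3O10(OH)2) = 494.842 g/mol.
Mg contributes 0.54 × 24.305 = 13.125 g per mole.
13.125/494.842 = 0.0265 → 2.65%.

2.65 wt%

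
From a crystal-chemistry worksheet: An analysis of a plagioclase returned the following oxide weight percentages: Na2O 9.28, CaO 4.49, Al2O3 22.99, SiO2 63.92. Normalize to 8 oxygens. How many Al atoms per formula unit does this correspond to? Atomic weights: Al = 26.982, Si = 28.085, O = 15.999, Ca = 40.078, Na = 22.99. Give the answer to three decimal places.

1.189 Al apfu

Na2O (M=61.979): mol = 0.14973; Na = 0.29946, O = 0.14973.
CaO (M=56.077): mol = 0.08007; Ca = 0.08007, O = 0.08007.
Al2O3 (M=101.961): mol = 0.22548; Al = 0.45096, O = 0.67644.
SiO2 (M=60.083): mol = 1.06386; Si = 1.06386, O = 2.12772.
ΣO = 3.03396; factor = 8/ΣO = 2.63682.
Al apfu = 0.45096 × 2.63682 = 1.189.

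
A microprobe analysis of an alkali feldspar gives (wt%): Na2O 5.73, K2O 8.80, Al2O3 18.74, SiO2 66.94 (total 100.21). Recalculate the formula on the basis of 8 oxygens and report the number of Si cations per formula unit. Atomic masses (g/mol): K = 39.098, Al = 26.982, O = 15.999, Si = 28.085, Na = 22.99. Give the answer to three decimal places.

5.73 wt% Na2O ÷ 61.979 g/mol = 0.09245 mol, giving 0.18490 Na and 0.09245 O.
8.80 wt% K2O ÷ 94.195 g/mol = 0.09342 mol, giving 0.18684 K and 0.09342 O.
18.74 wt% Al2O3 ÷ 101.961 g/mol = 0.18380 mol, giving 0.36760 Al and 0.55140 O.
66.94 wt% SiO2 ÷ 60.083 g/mol = 1.11413 mol, giving 1.11413 Si and 2.22826 O.
Oxygen sums to 2.96553; scaling by 8/2.96553 = 2.69766 puts the formula on 8 O.
Si: 1.11413 × 2.69766 = 3.006 atoms per formula unit.

3.006 Si apfu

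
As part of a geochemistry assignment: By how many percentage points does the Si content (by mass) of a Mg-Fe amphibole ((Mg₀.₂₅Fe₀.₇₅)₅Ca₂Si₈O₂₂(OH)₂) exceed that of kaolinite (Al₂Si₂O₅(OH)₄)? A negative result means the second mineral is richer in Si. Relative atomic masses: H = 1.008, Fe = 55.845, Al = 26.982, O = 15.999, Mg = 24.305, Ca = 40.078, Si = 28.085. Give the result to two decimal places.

2.38 percentage points

Si in (Mg₀.₂₅Fe₀.₇₅)₅Ca₂Si₈O₂₂(OH)₂: molar mass 930.628 g/mol; 8×28.085 = 224.680 g → 24.14 wt%.
Si in Al₂Si₂O₅(OH)₄: molar mass 258.157 g/mol; 2×28.085 = 56.170 g → 21.76 wt%.
Difference = 24.14 − 21.76 = 2.38 percentage points.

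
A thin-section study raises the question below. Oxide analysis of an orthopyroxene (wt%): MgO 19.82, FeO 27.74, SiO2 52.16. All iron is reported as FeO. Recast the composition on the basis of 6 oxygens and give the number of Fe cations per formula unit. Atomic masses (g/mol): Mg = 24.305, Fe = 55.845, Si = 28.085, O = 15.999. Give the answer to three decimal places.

0.886 Fe apfu

MgO: 19.82/40.304 = 0.49176 mol → 0.49176 mol Mg, 0.49176 mol O.
FeO: 27.74/71.844 = 0.38611 mol → 0.38611 mol Fe, 0.38611 mol O.
SiO2: 52.16/60.083 = 0.86813 mol → 0.86813 mol Si, 1.73626 mol O.
Total oxygen = 2.61413 mol. Normalization factor = 6/2.61413 = 2.29522.
Fe per 6 O = 0.38611 × 2.29522 = 0.886.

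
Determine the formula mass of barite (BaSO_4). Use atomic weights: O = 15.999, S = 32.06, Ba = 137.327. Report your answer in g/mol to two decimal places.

233.38 g/mol

The formula mass is the sum 1(137.327) + 1(32.06) + 4(15.999).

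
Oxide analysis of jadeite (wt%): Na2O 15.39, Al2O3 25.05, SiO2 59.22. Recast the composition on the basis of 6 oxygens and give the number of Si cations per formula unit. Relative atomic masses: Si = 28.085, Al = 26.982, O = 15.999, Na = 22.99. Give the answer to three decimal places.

2.000 Si apfu

15.39 wt% Na2O ÷ 61.979 g/mol = 0.24831 mol, giving 0.49662 Na and 0.24831 O.
25.05 wt% Al2O3 ÷ 101.961 g/mol = 0.24568 mol, giving 0.49136 Al and 0.73704 O.
59.22 wt% SiO2 ÷ 60.083 g/mol = 0.98564 mol, giving 0.98564 Si and 1.97128 O.
Oxygen sums to 2.95663; scaling by 6/2.95663 = 2.02934 puts the formula on 6 O.
Si: 0.98564 × 2.02934 = 2.000 atoms per formula unit.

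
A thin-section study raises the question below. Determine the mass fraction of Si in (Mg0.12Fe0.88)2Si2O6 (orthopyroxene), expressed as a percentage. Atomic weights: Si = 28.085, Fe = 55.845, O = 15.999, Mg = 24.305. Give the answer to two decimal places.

21.92 wt%

Molar mass of (Mg0.12Fe0.88)2Si2O6: 0.24·24.305 + 1.76·55.845 + 2·28.085 + 6·15.999 = 256.284 g/mol.
Mass of Si per formula unit: 2 × 28.085 = 56.170 g.
Weight fraction Si = 56.170 / 256.284 = 0.2192.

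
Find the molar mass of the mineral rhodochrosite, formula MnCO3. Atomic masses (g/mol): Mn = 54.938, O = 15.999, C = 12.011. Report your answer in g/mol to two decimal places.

M = 1·54.938 + 1·12.011 + 3·15.999

114.95 g/mol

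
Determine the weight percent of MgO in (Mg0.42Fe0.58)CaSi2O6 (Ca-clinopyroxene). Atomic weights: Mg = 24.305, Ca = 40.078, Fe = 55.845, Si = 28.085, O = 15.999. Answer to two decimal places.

M((Mg0.42Fe0.58)CaSi2O6) = 234.840 g/mol; M(MgO) = 40.304 g/mol.
Moles MgO per formula unit = 0.42 Mg ÷ 1 = 0.4200.
MgO fraction = (0.4200 × 40.304) / 234.840 = 16.928/234.840 = 0.0721.

7.21 wt%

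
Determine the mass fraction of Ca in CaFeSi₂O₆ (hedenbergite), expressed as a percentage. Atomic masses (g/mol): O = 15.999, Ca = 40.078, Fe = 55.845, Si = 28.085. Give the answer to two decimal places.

16.15 mass %

Molar mass of CaFeSi₂O₆: 1×40.078 + 1×55.845 + 2×28.085 + 6×15.999 = 248.087 g/mol.
Mass of Ca per formula unit: 1 × 40.078 = 40.078 g.
Weight fraction Ca = 40.078 / 248.087 = 0.1615.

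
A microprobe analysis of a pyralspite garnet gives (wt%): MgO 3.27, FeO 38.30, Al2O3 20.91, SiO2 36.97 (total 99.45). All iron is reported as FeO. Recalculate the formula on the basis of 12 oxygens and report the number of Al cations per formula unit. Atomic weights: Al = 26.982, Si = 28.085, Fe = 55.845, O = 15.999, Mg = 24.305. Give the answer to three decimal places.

MgO (M=40.304): mol = 0.08113; Mg = 0.08113, O = 0.08113.
FeO (M=71.844): mol = 0.53310; Fe = 0.53310, O = 0.53310.
Al2O3 (M=101.961): mol = 0.20508; Al = 0.41016, O = 0.61524.
SiO2 (M=60.083): mol = 0.61532; Si = 0.61532, O = 1.23064.
ΣO = 2.46011; factor = 12/ΣO = 4.87783.
Al apfu = 0.41016 × 4.87783 = 2.001.

2.001 Al apfu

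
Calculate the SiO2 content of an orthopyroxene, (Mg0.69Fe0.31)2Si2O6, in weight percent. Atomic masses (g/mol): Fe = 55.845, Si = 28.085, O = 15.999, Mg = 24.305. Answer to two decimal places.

54.54 wt%

M((Mg0.69Fe0.31)2Si2O6) = 220.329 g/mol; M(SiO2) = 60.083 g/mol.
Moles SiO2 per formula unit = 2 Si ÷ 1 = 2.0000.
SiO2 fraction = (2.0000 × 60.083) / 220.329 = 120.166/220.329 = 0.5454.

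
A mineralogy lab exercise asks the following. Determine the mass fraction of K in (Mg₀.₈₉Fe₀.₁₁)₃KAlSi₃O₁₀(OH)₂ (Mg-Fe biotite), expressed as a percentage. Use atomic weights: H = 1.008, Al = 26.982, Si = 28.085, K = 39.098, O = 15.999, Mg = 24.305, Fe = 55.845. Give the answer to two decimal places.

9.14 mass %

M((Mg₀.₈₉Fe₀.₁₁)₃KAlSi₃O₁₀(OH)₂) = 427.662 g/mol.
K contributes 1 × 39.098 = 39.098 g per mole.
39.098/427.662 = 0.0914 → 9.14%.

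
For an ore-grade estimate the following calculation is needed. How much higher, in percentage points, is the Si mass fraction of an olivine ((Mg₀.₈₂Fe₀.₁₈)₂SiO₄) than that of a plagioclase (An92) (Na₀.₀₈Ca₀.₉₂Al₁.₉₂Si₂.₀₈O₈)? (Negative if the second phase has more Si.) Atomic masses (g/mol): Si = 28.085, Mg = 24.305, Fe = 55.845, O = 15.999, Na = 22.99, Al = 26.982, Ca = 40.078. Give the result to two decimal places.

Si in (Mg₀.₈₂Fe₀.₁₈)₂SiO₄: molar mass 152.045 g/mol; 1×28.085 = 28.085 g → 18.47 wt%.
Si in Na₀.₀₈Ca₀.₉₂Al₁.₉₂Si₂.₀₈O₈: molar mass 276.925 g/mol; 2.08×28.085 = 58.417 g → 21.09 wt%.
Difference = 18.47 − 21.09 = -2.62 percentage points.

-2.62 percentage points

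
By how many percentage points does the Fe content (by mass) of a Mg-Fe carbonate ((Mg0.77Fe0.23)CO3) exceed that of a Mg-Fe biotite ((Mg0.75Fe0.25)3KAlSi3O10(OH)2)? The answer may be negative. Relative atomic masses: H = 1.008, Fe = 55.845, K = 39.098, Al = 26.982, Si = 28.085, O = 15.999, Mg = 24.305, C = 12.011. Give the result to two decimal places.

M((Mg0.77Fe0.23)CO3) = 91.567 g/mol, so wt% Fe = 12.844/91.567 × 100 = 14.03%.
M((Mg0.75Fe0.25)3KAlSi3O10(OH)2) = 440.909 g/mol, so wt% Fe = 41.884/440.909 × 100 = 9.50%.
14.03 − 9.50 = 4.53 pp.

4.53 percentage points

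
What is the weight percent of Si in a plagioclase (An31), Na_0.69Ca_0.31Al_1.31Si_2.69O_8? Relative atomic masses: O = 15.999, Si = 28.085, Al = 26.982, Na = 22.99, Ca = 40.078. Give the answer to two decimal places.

Formula mass = 0.69·22.99 + 0.31·40.078 + 1.31·26.982 + 2.69·28.085 + 8·15.999 = 267.174 g/mol, of which 75.549 g is Si.
So Si makes up 75.549/267.174 = 0.2828 of the mass, i.e. 28.28%.

28.28 wt%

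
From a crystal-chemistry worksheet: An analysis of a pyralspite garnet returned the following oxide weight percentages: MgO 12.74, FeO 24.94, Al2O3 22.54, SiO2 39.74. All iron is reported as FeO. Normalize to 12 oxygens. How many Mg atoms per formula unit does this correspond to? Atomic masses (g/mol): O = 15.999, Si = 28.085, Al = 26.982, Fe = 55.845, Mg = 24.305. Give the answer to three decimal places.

12.74 wt% MgO ÷ 40.304 g/mol = 0.31610 mol, giving 0.31610 Mg and 0.31610 O.
24.94 wt% FeO ÷ 71.844 g/mol = 0.34714 mol, giving 0.34714 Fe and 0.34714 O.
22.54 wt% Al2O3 ÷ 101.961 g/mol = 0.22106 mol, giving 0.44212 Al and 0.66318 O.
39.74 wt% SiO2 ÷ 60.083 g/mol = 0.66142 mol, giving 0.66142 Si and 1.32284 O.
Oxygen sums to 2.64926; scaling by 12/2.64926 = 4.52957 puts the formula on 12 O.
Mg: 0.31610 × 4.52957 = 1.432 atoms per formula unit.

1.432 Mg apfu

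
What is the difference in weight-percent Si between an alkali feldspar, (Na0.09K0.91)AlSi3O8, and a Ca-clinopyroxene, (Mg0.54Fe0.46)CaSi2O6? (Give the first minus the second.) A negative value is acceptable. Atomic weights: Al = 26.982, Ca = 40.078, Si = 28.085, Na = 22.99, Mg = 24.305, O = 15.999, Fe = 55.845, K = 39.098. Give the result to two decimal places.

Si in (Na0.09K0.91)AlSi3O8: molar mass 276.877 g/mol; 3×28.085 = 84.255 g → 30.43 wt%.
Si in (Mg0.54Fe0.46)CaSi2O6: molar mass 231.055 g/mol; 2×28.085 = 56.170 g → 24.31 wt%.
Difference = 30.43 − 24.31 = 6.12 percentage points.

6.12 percentage points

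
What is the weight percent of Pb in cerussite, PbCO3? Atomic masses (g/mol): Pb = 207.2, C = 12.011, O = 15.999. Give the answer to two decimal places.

Formula mass = 1·207.2 + 1·12.011 + 3·15.999 = 267.208 g/mol, of which 207.200 g is Pb.
So Pb makes up 207.200/267.208 = 0.7754 of the mass, i.e. 77.54%.

77.54 mass %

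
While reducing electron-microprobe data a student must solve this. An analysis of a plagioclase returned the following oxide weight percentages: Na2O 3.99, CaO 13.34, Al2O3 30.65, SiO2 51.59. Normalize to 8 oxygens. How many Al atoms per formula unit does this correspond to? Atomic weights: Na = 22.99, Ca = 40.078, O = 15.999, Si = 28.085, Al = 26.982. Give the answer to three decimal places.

Na2O (M=61.979): mol = 0.06438; Na = 0.12876, O = 0.06438.
CaO (M=56.077): mol = 0.23789; Ca = 0.23789, O = 0.23789.
Al2O3 (M=101.961): mol = 0.30061; Al = 0.60122, O = 0.90183.
SiO2 (M=60.083): mol = 0.85865; Si = 0.85865, O = 1.71730.
ΣO = 2.92140; factor = 8/ΣO = 2.73841.
Al apfu = 0.60122 × 2.73841 = 1.646.

1.646 Al apfu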